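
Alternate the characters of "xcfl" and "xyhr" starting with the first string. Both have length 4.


String 1: 'xcfl'
String 2: 'xyhr'
Operation: alternate characters
Pairs: 'x'+'x', 'c'+'y', 'f'+'h', 'l'+'r'
Result: xxcyfhlr


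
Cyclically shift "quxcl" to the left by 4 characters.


Input: 'quxcl', shift = 4
Operation: split at index 4 and swap parts
Front part s[0:4] = 'quxc'
Back part s[4:] = 'l'
Rotated = back + front = 'l' + 'quxc'
Result: lquxc


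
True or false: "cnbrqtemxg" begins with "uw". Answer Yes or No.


Input string: 'cnbrqtemxg'
Prefix to check: 'uw'
First 2 characters of input: 'cn'
Match: False
Result: No


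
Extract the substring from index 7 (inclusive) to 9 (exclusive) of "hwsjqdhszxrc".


Input string: 'hwsjqdhszxrc'
Operation: slice [7:9]
Extract characters: s[7]='s', s[8]='z'
Result: sz


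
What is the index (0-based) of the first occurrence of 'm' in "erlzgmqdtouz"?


Input string: 'erlzgmqdtouz'
Target: 'm'
Scanning left to right: s[0]='e', s[1]='r', s[2]='l', s[3]='z', s[4]='g', s[5]='m'
First match at index: 5


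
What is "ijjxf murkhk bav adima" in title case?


Input string: 'ijjxf murkhk bav adima'
Operation: capitalize first letter of each word
Word transformations: 'ijjxf'->'Ijjxf', 'murkhk'->'Murkhk', 'bav'->'Bav', 'adima'->'Adima'
Result: Ijjxf Murkhk Bav Adima


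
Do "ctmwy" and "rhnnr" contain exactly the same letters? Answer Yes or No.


String 1: 'ctmwy' -> sorted: 'cmtwy'
String 2: 'rhnnr' -> sorted: 'hnnrr'
Compare sorted forms: 'cmtwy' != 'hnnrr'
Anagram: No


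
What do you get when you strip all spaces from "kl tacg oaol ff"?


Input string: 'kl tacg oaol ff'
Operation: remove all spaces
Words: 'kl', 'tacg', 'oaol', 'ff'
Join without spaces: kltacgoaolff


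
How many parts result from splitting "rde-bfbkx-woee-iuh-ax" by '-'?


Input string: 'rde-bfbkx-woee-iuh-ax'
Delimiter: '-'
Split result: 'rde', 'bfbkx', 'woee', 'iuh', 'ax'
Number of parts: 5


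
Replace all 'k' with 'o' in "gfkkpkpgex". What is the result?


Input string: 'gfkkpkpgex'
Operation: replace 'k' with 'o'
Positions of 'k': 2, 3, 5
After replacement: gfoopopgex


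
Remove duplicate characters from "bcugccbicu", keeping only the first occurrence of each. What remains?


Input: 'bcugccbicu'
Operation: keep first occurrence of each character
Scan: s[0]='b' new -> keep; s[1]='c' new -> keep; s[2]='u' new -> keep; s[3]='g' new -> keep; s[4]='c' seen -> skip; s[5]='c' seen -> skip; s[6]='b' seen -> skip; s[7]='i' new -> keep; s[8]='c' seen -> skip; s[9]='u' seen -> skip
Result: bcugi


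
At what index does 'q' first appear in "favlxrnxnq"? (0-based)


Input string: 'favlxrnxnq'
Target: 'q'
Scanning left to right: s[0]='f', s[1]='a', s[2]='v', s[3]='l', s[4]='x', s[5]='r', s[6]='n', s[7]='x', s[8]='n', s[9]='q'
First match at index: 9


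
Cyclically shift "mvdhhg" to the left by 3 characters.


Input: 'mvdhhg', shift = 3
Operation: split at index 3 and swap parts
Front part s[0:3] = 'mvd'
Back part s[3:] = 'hhg'
Rotated = back + front = 'hhg' + 'mvd'
Result: hhgmvd


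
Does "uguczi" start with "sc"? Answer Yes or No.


Input string: 'uguczi'
Prefix to check: 'sc'
First 2 characters of input: 'ug'
Match: False
Result: No


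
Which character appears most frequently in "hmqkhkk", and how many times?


Input: 'hmqkhkk'
Operation: tally each character
Counts: 'h':2, 'k':3, 'm':1, 'q':1
Maximum: 'k' appears 3 times


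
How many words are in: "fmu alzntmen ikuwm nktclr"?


Input string: 'fmu alzntmen ikuwm nktclr'
Operation: split by spaces
Words found: 'fmu', 'alzntmen', 'ikuwm', 'nktclr'
Word count: 4


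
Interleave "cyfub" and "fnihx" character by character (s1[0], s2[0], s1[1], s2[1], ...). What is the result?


String 1: 'cyfub'
String 2: 'fnihx'
Operation: alternate characters
Pairs: 'c'+'f', 'y'+'n', 'f'+'i', 'u'+'h', 'b'+'x'
Result: cfynfiuhbx


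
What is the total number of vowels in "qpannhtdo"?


Input string: 'qpannhtdo'
Operation: count vowels (a, e, i, o, u)
Scan: s[0]='q', s[1]='p', s[2]='a' (vowel), s[3]='n', s[4]='n', s[5]='h', s[6]='t', s[7]='d', s[8]='o' (vowel)
Vowels found: 2
Result: 2


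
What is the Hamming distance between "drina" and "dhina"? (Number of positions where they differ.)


String 1: 'drina'
String 2: 'dhina'
Compare each position: pos 0: 'd'=='d', pos 1: 'r'!='h', pos 2: 'i'=='i', pos 3: 'n'=='n', pos 4: 'a'=='a'
Differing positions: 1
Hamming distance: 1


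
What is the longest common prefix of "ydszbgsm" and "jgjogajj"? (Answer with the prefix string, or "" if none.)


String 1: 'ydszbgsm'
String 2: 'jgjogajj'
Compare position by position:
pos 0: 'y' vs 'j' differ -> stop
Longest common prefix: "" (length 0)


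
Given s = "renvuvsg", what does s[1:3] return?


Input string: 'renvuvsg'
Operation: slice [1:3]
Extract characters: s[1]='e', s[2]='n'
Result: en


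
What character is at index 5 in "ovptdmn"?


Input string: 'ovptdmn'
Operation: get character at index 5
Index mapping: s[0]='o', s[1]='v', s[2]='p', s[3]='t', s[4]='d', s[5]='m'
Result: 'm'


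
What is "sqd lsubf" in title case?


Input string: 'sqd lsubf'
Operation: capitalize first letter of each word
Word transformations: 'sqd'->'Sqd', 'lsubf'->'Lsubf'
Result: Sqd Lsubf


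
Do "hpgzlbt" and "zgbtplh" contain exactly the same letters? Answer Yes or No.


String 1: 'hpgzlbt' -> sorted: 'bghlptz'
String 2: 'zgbtplh' -> sorted: 'bghlptz'
Compare sorted forms: 'bghlptz' == 'bghlptz'
Anagram: Yes


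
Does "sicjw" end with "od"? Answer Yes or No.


Input string: 'sicjw'
Suffix to check: 'od'
Last 2 characters of input: 'jw'
Match: False
Result: No


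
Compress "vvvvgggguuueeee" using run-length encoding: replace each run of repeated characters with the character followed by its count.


Input: 'vvvvgggguuueeee'
Operation: identify consecutive runs
Runs: 'vvvv' -> v4, 'gggg' -> g4, 'uuu' -> u3, 'eeee' -> e4
Encoded: v4g4u3e4


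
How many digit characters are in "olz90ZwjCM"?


Input string: 'olz90ZwjCM'
Operation: count digit characters (0-9)
Scan: 'o', 'l', 'z', '9'(digit), '0'(digit), 'Z', 'w', 'j', 'C', 'M'
Digits found: 2
Result: 2


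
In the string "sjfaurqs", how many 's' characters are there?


Input string: 'sjfaurqs'
Target character: 's'
Scan each position: s[0]='s', s[7]='s'
Matches found at indices: 0, 7
Total: 2


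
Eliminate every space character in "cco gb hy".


Input string: 'cco gb hy'
Operation: remove all spaces
Words: 'cco', 'gb', 'hy'
Join without spaces: ccogbhy


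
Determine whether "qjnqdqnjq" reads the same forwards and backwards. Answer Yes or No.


Input string: 'qjnqdqnjq'
Reversed: 'qjnqdqnjq'
Compare pairs: s[0]='q' vs s[8]='q' (match), s[1]='j' vs s[7]='j' (match), s[2]='n' vs s[6]='n' (match), s[3]='q' vs s[5]='q' (match)
Palindrome: Yes


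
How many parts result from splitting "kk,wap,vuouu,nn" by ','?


Input string: 'kk,wap,vuouu,nn'
Delimiter: ','
Split result: 'kk', 'wap', 'vuouu', 'nn'
Number of parts: 4


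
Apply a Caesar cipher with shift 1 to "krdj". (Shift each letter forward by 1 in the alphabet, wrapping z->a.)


Input: 'krdj', shift = 1
Operation: for each letter, (position + 1) mod 26
Mapping: 'k'(10+1=11)->'l', 'r'(17+1=18)->'s', 'd'(3+1=4)->'e', 'j'(9+1=10)->'k'
Result: lsek


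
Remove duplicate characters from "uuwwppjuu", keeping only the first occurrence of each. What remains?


Input: 'uuwwppjuu'
Operation: keep first occurrence of each character
Scan: s[0]='u' new -> keep; s[1]='u' seen -> skip; s[2]='w' new -> keep; s[3]='w' seen -> skip; s[4]='p' new -> keep; s[5]='p' seen -> skip; s[6]='j' new -> keep; s[7]='u' seen -> skip; s[8]='u' seen -> skip
Result: uwpj


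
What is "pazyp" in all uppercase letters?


Input string: 'pazyp'
Operation: convert each letter to uppercase
Mapping: 'p'->'P', 'a'->'A', 'z'->'Z', 'y'->'Y', 'p'->'P'
Result: PAZYP


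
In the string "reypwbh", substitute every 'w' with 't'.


Input string: 'reypwbh'
Operation: replace 'w' with 't'
Positions of 'w': 4
After replacement: reyptbh


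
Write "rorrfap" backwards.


Input string: 'rorrfap'
Operation: reverse character order
Original order: 'r' -> 'o' -> 'r' -> 'r' -> 'f' -> 'a' -> 'p'
Reversed order: 'p' -> 'a' -> 'f' -> 'r' -> 'r' -> 'o' -> 'r'
Result: pafrror


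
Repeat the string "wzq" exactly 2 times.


Input string: 'wzq'
Operation: repeat 2 times
Concatenation: 'wzq' + 'wzq'
Result: wzqwzq


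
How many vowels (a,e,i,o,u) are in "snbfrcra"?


Input string: 'snbfrcra'
Operation: count vowels (a, e, i, o, u)
Scan: s[0]='s', s[1]='n', s[2]='b', s[3]='f', s[4]='r', s[5]='c', s[6]='r', s[7]='a' (vowel)
Vowels found: 1
Result: 1


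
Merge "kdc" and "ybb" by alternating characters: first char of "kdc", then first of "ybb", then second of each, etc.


String 1: 'kdc'
String 2: 'ybb'
Operation: alternate characters
Pairs: 'k'+'y', 'd'+'b', 'c'+'b'
Result: kydbcb


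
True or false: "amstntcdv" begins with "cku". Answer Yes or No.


Input string: 'amstntcdv'
Prefix to check: 'cku'
First 3 characters of input: 'ams'
Match: False
Result: No


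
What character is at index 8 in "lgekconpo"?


Input string: 'lgekconpo'
Operation: get character at index 8
Index mapping: s[0]='l', s[1]='g', s[2]='e', s[3]='k', s[4]='c', s[5]='o', s[6]='n', s[7]='p', s[8]='o'
Result: 'o'


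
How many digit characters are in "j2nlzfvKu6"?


Input string: 'j2nlzfvKu6'
Operation: count digit characters (0-9)
Scan: 'j', '2'(digit), 'n', 'l', 'z', 'f', 'v', 'K', 'u', '6'(digit)
Digits found: 2
Result: 2


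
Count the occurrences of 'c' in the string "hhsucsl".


Input string: 'hhsucsl'
Target character: 'c'
Scan each position: s[4]='c'
Matches found at indices: 4
Total: 1


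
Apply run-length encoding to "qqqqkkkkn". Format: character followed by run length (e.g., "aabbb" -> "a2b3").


Input: 'qqqqkkkkn'
Operation: identify consecutive runs
Runs: 'qqqq' -> q4, 'kkkk' -> k4, 'n' -> n1
Encoded: q4k4n1


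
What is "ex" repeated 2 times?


Input string: 'ex'
Operation: repeat 2 times
Concatenation: 'ex' + 'ex'
Result: exex


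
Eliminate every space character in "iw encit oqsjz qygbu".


Input string: 'iw encit oqsjz qygbu'
Operation: remove all spaces
Words: 'iw', 'encit', 'oqsjz', 'qygbu'
Join without spaces: iwencitoqsjzqygbu


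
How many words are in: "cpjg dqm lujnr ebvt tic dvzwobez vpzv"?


Input string: 'cpjg dqm lujnr ebvt tic dvzwobez vpzv'
Operation: split by spaces
Words found: 'cpjg', 'dqm', 'lujnr', 'ebvt', 'tic', 'dvzwobez', 'vpzv'
Word count: 7


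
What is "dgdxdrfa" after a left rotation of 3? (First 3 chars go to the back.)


Input: 'dgdxdrfa', shift = 3
Operation: split at index 3 and swap parts
Front part s[0:3] = 'dgd'
Back part s[3:] = 'xdrfa'
Rotated = back + front = 'xdrfa' + 'dgd'
Result: xdrfadgd


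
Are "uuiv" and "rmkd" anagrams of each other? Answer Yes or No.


String 1: 'uuiv' -> sorted: 'iuuv'
String 2: 'rmkd' -> sorted: 'dkmr'
Compare sorted forms: 'iuuv' != 'dkmr'
Anagram: No


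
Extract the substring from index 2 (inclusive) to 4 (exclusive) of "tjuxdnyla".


Input string: 'tjuxdnyla'
Operation: slice [2:4]
Extract characters: s[2]='u', s[3]='x'
Result: ux


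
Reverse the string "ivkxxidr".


Input string: 'ivkxxidr'
Operation: reverse character order
Original order: 'i' -> 'v' -> 'k' -> 'x' -> 'x' -> 'i' -> 'd' -> 'r'
Reversed order: 'r' -> 'd' -> 'i' -> 'x' -> 'x' -> 'k' -> 'v' -> 'i'
Result: rdixxkvi


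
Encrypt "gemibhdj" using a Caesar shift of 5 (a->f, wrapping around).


Input: 'gemibhdj', shift = 5
Operation: for each letter, (position + 5) mod 26
Mapping: 'g'(6+5=11)->'l', 'e'(4+5=9)->'j', 'm'(12+5=17)->'r', 'i'(8+5=13)->'n', 'b'(1+5=6)->'g', 'h'(7+5=12)->'m', 'd'(3+5=8)->'i', 'j'(9+5=14)->'o'
Result: ljrngmio


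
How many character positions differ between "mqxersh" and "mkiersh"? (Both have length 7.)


String 1: 'mqxersh'
String 2: 'mkiersh'
Compare each position: pos 0: 'm'=='m', pos 1: 'q'!='k', pos 2: 'x'!='i', pos 3: 'e'=='e', pos 4: 'r'=='r', pos 5: 's'=='s', pos 6: 'h'=='h'
Differing positions: 2
Hamming distance: 2


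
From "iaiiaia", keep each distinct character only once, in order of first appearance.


Input: 'iaiiaia'
Operation: keep first occurrence of each character
Scan: s[0]='i' new -> keep; s[1]='a' new -> keep; s[2]='i' seen -> skip; s[3]='i' seen -> skip; s[4]='a' seen -> skip; s[5]='i' seen -> skip; s[6]='a' seen -> skip
Result: ia


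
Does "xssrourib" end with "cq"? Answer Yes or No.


Input string: 'xssrourib'
Suffix to check: 'cq'
Last 2 characters of input: 'ib'
Match: False
Result: No


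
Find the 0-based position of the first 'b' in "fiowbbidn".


Input string: 'fiowbbidn'
Target: 'b'
Scanning left to right: s[0]='f', s[1]='i', s[2]='o', s[3]='w', s[4]='b'
First match at index: 4


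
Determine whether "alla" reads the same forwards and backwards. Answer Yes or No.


Input string: 'alla'
Reversed: 'alla'
Compare pairs: s[0]='a' vs s[3]='a' (match), s[1]='l' vs s[2]='l' (match)
Palindrome: Yes


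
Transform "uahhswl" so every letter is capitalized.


Input string: 'uahhswl'
Operation: convert each letter to uppercase
Mapping: 'u'->'U', 'a'->'A', 'h'->'H', 'h'->'H', 's'->'S', 'w'->'W', 'l'->'L'
Result: UAHHSWL


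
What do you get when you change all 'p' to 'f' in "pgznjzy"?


Input string: 'pgznjzy'
Operation: replace 'p' with 'f'
Positions of 'p': 0
After replacement: fgznjzy


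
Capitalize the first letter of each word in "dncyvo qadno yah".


Input string: 'dncyvo qadno yah'
Operation: capitalize first letter of each word
Word transformations: 'dncyvo'->'Dncyvo', 'qadno'->'Qadno', 'yah'->'Yah'
Result: Dncyvo Qadno Yah


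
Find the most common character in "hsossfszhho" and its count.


Input: 'hsossfszhho'
Operation: tally each character
Counts: 'f':1, 'h':3, 'o':2, 's':4, 'z':1
Maximum: 's' appears 4 times


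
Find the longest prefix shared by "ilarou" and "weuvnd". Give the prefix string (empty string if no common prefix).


String 1: 'ilarou'
String 2: 'weuvnd'
Compare position by position:
pos 0: 'i' vs 'w' differ -> stop
Longest common prefix: "" (length 0)


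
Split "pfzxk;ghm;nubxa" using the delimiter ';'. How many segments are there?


Input string: 'pfzxk;ghm;nubxa'
Delimiter: ';'
Split result: 'pfzxk', 'ghm', 'nubxa'
Number of parts: 3


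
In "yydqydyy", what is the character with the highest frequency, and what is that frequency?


Input: 'yydqydyy'
Operation: tally each character
Counts: 'd':2, 'q':1, 'y':5
Maximum: 'y' appears 5 times


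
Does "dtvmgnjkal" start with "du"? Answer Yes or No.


Input string: 'dtvmgnjkal'
Prefix to check: 'du'
First 2 characters of input: 'dt'
Match: False
Result: No


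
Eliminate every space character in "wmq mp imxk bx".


Input string: 'wmq mp imxk bx'
Operation: remove all spaces
Words: 'wmq', 'mp', 'imxk', 'bx'
Join without spaces: wmqmpimxkbx


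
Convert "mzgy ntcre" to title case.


Input string: 'mzgy ntcre'
Operation: capitalize first letter of each word
Word transformations: 'mzgy'->'Mzgy', 'ntcre'->'Ntcre'
Result: Mzgy Ntcre


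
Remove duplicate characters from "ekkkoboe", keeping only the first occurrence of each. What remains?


Input: 'ekkkoboe'
Operation: keep first occurrence of each character
Scan: s[0]='e' new -> keep; s[1]='k' new -> keep; s[2]='k' seen -> skip; s[3]='k' seen -> skip; s[4]='o' new -> keep; s[5]='b' new -> keep; s[6]='o' seen -> skip; s[7]='e' seen -> skip
Result: ekob


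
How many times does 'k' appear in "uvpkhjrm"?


Input string: 'uvpkhjrm'
Target character: 'k'
Scan each position: s[3]='k'
Matches found at indices: 3
Total: 1


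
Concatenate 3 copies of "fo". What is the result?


Input string: 'fo'
Operation: repeat 3 times
Concatenation: 'fo' + 'fo' + 'fo'
Result: fofofo


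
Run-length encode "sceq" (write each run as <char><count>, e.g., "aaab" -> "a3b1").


Input: 'sceq'
Operation: identify consecutive runs
Runs: 's' -> s1, 'c' -> c1, 'e' -> e1, 'q' -> q1
Encoded: s1c1e1q1


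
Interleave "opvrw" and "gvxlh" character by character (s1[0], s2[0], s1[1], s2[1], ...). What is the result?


String 1: 'opvrw'
String 2: 'gvxlh'
Operation: alternate characters
Pairs: 'o'+'g', 'p'+'v', 'v'+'x', 'r'+'l', 'w'+'h'
Result: ogpvvxrlwh


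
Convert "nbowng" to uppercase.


Input string: 'nbowng'
Operation: convert each letter to uppercase
Mapping: 'n'->'N', 'b'->'B', 'o'->'O', 'w'->'W', 'n'->'N', 'g'->'G'
Result: NBOWNG


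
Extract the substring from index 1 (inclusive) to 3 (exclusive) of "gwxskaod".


Input string: 'gwxskaod'
Operation: slice [1:3]
Extract characters: s[1]='w', s[2]='x'
Result: wx


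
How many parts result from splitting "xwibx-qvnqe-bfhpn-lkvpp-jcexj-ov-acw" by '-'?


Input string: 'xwibx-qvnqe-bfhpn-lkvpp-jcexj-ov-acw'
Delimiter: '-'
Split result: 'xwibx', 'qvnqe', 'bfhpn', 'lkvpp', 'jcexj', 'ov', 'acw'
Number of parts: 7


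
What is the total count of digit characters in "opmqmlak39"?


Input string: 'opmqmlak39'
Operation: count digit characters (0-9)
Scan: 'o', 'p', 'm', 'q', 'm', 'l', 'a', 'k', '3'(digit), '9'(digit)
Digits found: 2
Result: 2


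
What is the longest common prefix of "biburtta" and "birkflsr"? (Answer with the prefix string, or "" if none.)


String 1: 'biburtta'
String 2: 'birkflsr'
Compare position by position:
pos 0: 'b' vs 'b' match
pos 1: 'i' vs 'i' match
pos 2: 'b' vs 'r' differ -> stop
Longest common prefix: "bi" (length 2)


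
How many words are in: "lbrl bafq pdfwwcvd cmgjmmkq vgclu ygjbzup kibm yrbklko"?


Input string: 'lbrl bafq pdfwwcvd cmgjmmkq vgclu ygjbzup kibm yrbklko'
Operation: split by spaces
Words found: 'lbrl', 'bafq', 'pdfwwcvd', 'cmgjmmkq', 'vgclu', 'ygjbzup', 'kibm', 'yrbklko'
Word count: 8


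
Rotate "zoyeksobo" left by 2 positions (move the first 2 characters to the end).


Input: 'zoyeksobo', shift = 2
Operation: split at index 2 and swap parts
Front part s[0:2] = 'zo'
Back part s[2:] = 'yeksobo'
Rotated = back + front = 'yeksobo' + 'zo'
Result: yeksobozo


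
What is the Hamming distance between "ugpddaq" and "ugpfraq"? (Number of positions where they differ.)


String 1: 'ugpddaq'
String 2: 'ugpfraq'
Compare each position: pos 0: 'u'=='u', pos 1: 'g'=='g', pos 2: 'p'=='p', pos 3: 'd'!='f', pos 4: 'd'!='r', pos 5: 'a'=='a', pos 6: 'q'=='q'
Differing positions: 2
Hamming distance: 2


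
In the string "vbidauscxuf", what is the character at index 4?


Input string: 'vbidauscxuf'
Operation: get character at index 4
Index mapping: s[0]='v', s[1]='b', s[2]='i', s[3]='d', s[4]='a'
Result: 'a'


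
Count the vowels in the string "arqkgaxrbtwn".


Input string: 'arqkgaxrbtwn'
Operation: count vowels (a, e, i, o, u)
Scan: s[0]='a' (vowel), s[1]='r', s[2]='q', s[3]='k', s[4]='g', s[5]='a' (vowel), s[6]='x', s[7]='r', s[8]='b', s[9]='t', s[10]='w', s[11]='n'
Vowels found: 2
Result: 2


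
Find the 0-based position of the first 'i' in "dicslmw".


Input string: 'dicslmw'
Target: 'i'
Scanning left to right: s[0]='d', s[1]='i'
First match at index: 1


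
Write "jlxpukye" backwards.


Input string: 'jlxpukye'
Operation: reverse character order
Original order: 'j' -> 'l' -> 'x' -> 'p' -> 'u' -> 'k' -> 'y' -> 'e'
Reversed order: 'e' -> 'y' -> 'k' -> 'u' -> 'p' -> 'x' -> 'l' -> 'j'
Result: eykupxlj


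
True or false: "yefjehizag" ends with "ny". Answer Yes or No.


Input string: 'yefjehizag'
Suffix to check: 'ny'
Last 2 characters of input: 'ag'
Match: False
Result: No


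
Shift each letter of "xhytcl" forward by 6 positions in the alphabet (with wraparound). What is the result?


Input: 'xhytcl', shift = 6
Operation: for each letter, (position + 6) mod 26
Mapping: 'x'(23+6=29, 29 mod 26=3)->'d', 'h'(7+6=13)->'n', 'y'(24+6=30, 30 mod 26=4)->'e', 't'(19+6=25)->'z', 'c'(2+6=8)->'i', 'l'(11+6=17)->'r'
Result: dnezir


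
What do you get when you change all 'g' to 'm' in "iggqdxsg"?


Input string: 'iggqdxsg'
Operation: replace 'g' with 'm'
Positions of 'g': 1, 2, 7
After replacement: immqdxsm


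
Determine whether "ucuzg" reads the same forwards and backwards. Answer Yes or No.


Input string: 'ucuzg'
Reversed: 'gzucu'
Compare pairs: s[0]='u' vs s[4]='g' (mismatch), s[1]='c' vs s[3]='z' (mismatch)
Palindrome: No


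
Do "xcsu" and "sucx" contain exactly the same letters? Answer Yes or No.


String 1: 'xcsu' -> sorted: 'csux'
String 2: 'sucx' -> sorted: 'csux'
Compare sorted forms: 'csux' == 'csux'
Anagram: Yes


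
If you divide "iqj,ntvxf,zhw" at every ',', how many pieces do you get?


Input string: 'iqj,ntvxf,zhw'
Delimiter: ','
Split result: 'iqj', 'ntvxf', 'zhw'
Number of parts: 3


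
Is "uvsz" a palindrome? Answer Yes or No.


Input string: 'uvsz'
Reversed: 'zsvu'
Compare pairs: s[0]='u' vs s[3]='z' (mismatch), s[1]='v' vs s[2]='s' (mismatch)
Palindrome: No


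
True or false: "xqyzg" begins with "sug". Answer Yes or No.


Input string: 'xqyzg'
Prefix to check: 'sug'
First 3 characters of input: 'xqy'
Match: False
Result: No


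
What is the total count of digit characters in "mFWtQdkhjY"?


Input string: 'mFWtQdkhjY'
Operation: count digit characters (0-9)
Scan: 'm', 'F', 'W', 't', 'Q', 'd', 'k', 'h', 'j', 'Y'
Digits found: 0
Result: 0


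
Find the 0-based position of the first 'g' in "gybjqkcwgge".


Input string: 'gybjqkcwgge'
Target: 'g'
Scanning left to right: s[0]='g'
First match at index: 0


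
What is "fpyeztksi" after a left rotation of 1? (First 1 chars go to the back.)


Input: 'fpyeztksi', shift = 1
Operation: split at index 1 and swap parts
Front part s[0:1] = 'f'
Back part s[1:] = 'pyeztksi'
Rotated = back + front = 'pyeztksi' + 'f'
Result: pyeztksif


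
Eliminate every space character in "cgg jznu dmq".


Input string: 'cgg jznu dmq'
Operation: remove all spaces
Words: 'cgg', 'jznu', 'dmq'
Join without spaces: cggjznudmq


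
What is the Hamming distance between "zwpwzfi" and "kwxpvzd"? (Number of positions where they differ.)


String 1: 'zwpwzfi'
String 2: 'kwxpvzd'
Compare each position: pos 0: 'z'!='k', pos 1: 'w'=='w', pos 2: 'p'!='x', pos 3: 'w'!='p', pos 4: 'z'!='v', pos 5: 'f'!='z', pos 6: 'i'!='d'
Differing positions: 6
Hamming distance: 6


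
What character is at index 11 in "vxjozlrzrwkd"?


Input string: 'vxjozlrzrwkd'
Operation: get character at index 11
Index mapping: s[0]='v', s[1]='x', s[2]='j', s[3]='o', s[4]='z', s[5]='l', s[6]='r', s[7]='z', s[8]='r', s[9]='w', s[10]='k', s[11]='d'
Result: 'd'


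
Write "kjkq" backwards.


Input string: 'kjkq'
Operation: reverse character order
Original order: 'k' -> 'j' -> 'k' -> 'q'
Reversed order: 'q' -> 'k' -> 'j' -> 'k'
Result: qkjk


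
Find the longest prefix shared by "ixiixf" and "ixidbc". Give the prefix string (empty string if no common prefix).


String 1: 'ixiixf'
String 2: 'ixidbc'
Compare position by position:
pos 0: 'i' vs 'i' match
pos 1: 'x' vs 'x' match
pos 2: 'i' vs 'i' match
pos 3: 'i' vs 'd' differ -> stop
Longest common prefix: "ixi" (length 3)


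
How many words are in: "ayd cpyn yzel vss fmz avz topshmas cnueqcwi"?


Input string: 'ayd cpyn yzel vss fmz avz topshmas cnueqcwi'
Operation: split by spaces
Words found: 'ayd', 'cpyn', 'yzel', 'vss', 'fmz', 'avz', 'topshmas', 'cnueqcwi'
Word count: 8


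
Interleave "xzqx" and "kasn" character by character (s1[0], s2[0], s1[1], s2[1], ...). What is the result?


String 1: 'xzqx'
String 2: 'kasn'
Operation: alternate characters
Pairs: 'x'+'k', 'z'+'a', 'q'+'s', 'x'+'n'
Result: xkzaqsxn


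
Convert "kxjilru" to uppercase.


Input string: 'kxjilru'
Operation: convert each letter to uppercase
Mapping: 'k'->'K', 'x'->'X', 'j'->'J', 'i'->'I', 'l'->'L', 'r'->'R', 'u'->'U'
Result: KXJILRU


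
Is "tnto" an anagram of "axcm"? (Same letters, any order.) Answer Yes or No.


String 1: 'axcm' -> sorted: 'acmx'
String 2: 'tnto' -> sorted: 'nott'
Compare sorted forms: 'acmx' != 'nott'
Anagram: No


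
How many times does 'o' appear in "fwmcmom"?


Input string: 'fwmcmom'
Target character: 'o'
Scan each position: s[5]='o'
Matches found at indices: 5
Total: 1


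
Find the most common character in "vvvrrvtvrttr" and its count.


Input: 'vvvrrvtvrttr'
Operation: tally each character
Counts: 'r':4, 't':3, 'v':5
Maximum: 'v' appears 5 times


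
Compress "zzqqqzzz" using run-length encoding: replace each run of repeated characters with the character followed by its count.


Input: 'zzqqqzzz'
Operation: identify consecutive runs
Runs: 'zz' -> z2, 'qqq' -> q3, 'zzz' -> z3
Encoded: z2q3z3


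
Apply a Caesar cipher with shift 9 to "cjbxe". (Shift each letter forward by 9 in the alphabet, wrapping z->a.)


Input: 'cjbxe', shift = 9
Operation: for each letter, (position + 9) mod 26
Mapping: 'c'(2+9=11)->'l', 'j'(9+9=18)->'s', 'b'(1+9=10)->'k', 'x'(23+9=32, 32 mod 26=6)->'g', 'e'(4+9=13)->'n'
Result: lskgn


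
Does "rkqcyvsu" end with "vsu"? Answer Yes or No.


Input string: 'rkqcyvsu'
Suffix to check: 'vsu'
Last 3 characters of input: 'vsu'
Match: True
Result: Yes


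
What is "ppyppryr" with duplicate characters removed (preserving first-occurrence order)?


Input: 'ppyppryr'
Operation: keep first occurrence of each character
Scan: s[0]='p' new -> keep; s[1]='p' seen -> skip; s[2]='y' new -> keep; s[3]='p' seen -> skip; s[4]='p' seen -> skip; s[5]='r' new -> keep; s[6]='y' seen -> skip; s[7]='r' seen -> skip
Result: pyr


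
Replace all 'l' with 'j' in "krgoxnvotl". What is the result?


Input string: 'krgoxnvotl'
Operation: replace 'l' with 'j'
Positions of 'l': 9
After replacement: krgoxnvotj


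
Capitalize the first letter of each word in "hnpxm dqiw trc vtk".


Input string: 'hnpxm dqiw trc vtk'
Operation: capitalize first letter of each word
Word transformations: 'hnpxm'->'Hnpxm', 'dqiw'->'Dqiw', 'trc'->'Trc', 'vtk'->'Vtk'
Result: Hnpxm Dqiw Trc Vtk


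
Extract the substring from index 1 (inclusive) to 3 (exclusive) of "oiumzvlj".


Input string: 'oiumzvlj'
Operation: slice [1:3]
Extract characters: s[1]='i', s[2]='u'
Result: iu


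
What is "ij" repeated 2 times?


Input string: 'ij'
Operation: repeat 2 times
Concatenation: 'ij' + 'ij'
Result: ijij


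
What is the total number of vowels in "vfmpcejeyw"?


Input string: 'vfmpcejeyw'
Operation: count vowels (a, e, i, o, u)
Scan: s[0]='v', s[1]='f', s[2]='m', s[3]='p', s[4]='c', s[5]='e' (vowel), s[6]='j', s[7]='e' (vowel), s[8]='y', s[9]='w'
Vowels found: 2
Result: 2


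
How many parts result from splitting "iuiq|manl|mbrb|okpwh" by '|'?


Input string: 'iuiq|manl|mbrb|okpwh'
Delimiter: '|'
Split result: 'iuiq', 'manl', 'mbrb', 'okpwh'
Number of parts: 4


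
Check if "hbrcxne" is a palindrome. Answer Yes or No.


Input string: 'hbrcxne'
Reversed: 'enxcrbh'
Compare pairs: s[0]='h' vs s[6]='e' (mismatch), s[1]='b' vs s[5]='n' (mismatch), s[2]='r' vs s[4]='x' (mismatch)
Palindrome: No


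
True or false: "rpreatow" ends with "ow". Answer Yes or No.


Input string: 'rpreatow'
Suffix to check: 'ow'
Last 2 characters of input: 'ow'
Match: True
Result: Yes


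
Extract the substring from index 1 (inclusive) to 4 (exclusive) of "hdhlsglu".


Input string: 'hdhlsglu'
Operation: slice [1:4]
Extract characters: s[1]='d', s[2]='h', s[3]='l'
Result: dhl


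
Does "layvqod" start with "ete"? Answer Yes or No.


Input string: 'layvqod'
Prefix to check: 'ete'
First 3 characters of input: 'lay'
Match: False
Result: No


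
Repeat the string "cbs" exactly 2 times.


Input string: 'cbs'
Operation: repeat 2 times
Concatenation: 'cbs' + 'cbs'
Result: cbscbs


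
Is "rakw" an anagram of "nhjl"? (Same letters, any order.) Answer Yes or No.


String 1: 'nhjl' -> sorted: 'hjln'
String 2: 'rakw' -> sorted: 'akrw'
Compare sorted forms: 'hjln' != 'akrw'
Anagram: No


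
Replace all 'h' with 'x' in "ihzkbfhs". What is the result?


Input string: 'ihzkbfhs'
Operation: replace 'h' with 'x'
Positions of 'h': 1, 6
After replacement: ixzkbfxs


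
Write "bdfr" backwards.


Input string: 'bdfr'
Operation: reverse character order
Original order: 'b' -> 'd' -> 'f' -> 'r'
Reversed order: 'r' -> 'f' -> 'd' -> 'b'
Result: rfdb


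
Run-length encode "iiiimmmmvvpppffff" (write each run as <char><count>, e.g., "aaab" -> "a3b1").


Input: 'iiiimmmmvvpppffff'
Operation: identify consecutive runs
Runs: 'iiii' -> i4, 'mmmm' -> m4, 'vv' -> v2, 'ppp' -> p3, 'ffff' -> f4
Encoded: i4m4v2p3f4


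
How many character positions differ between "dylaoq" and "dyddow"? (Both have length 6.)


String 1: 'dylaoq'
String 2: 'dyddow'
Compare each position: pos 0: 'd'=='d', pos 1: 'y'=='y', pos 2: 'l'!='d', pos 3: 'a'!='d', pos 4: 'o'=='o', pos 5: 'q'!='w'
Differing positions: 3
Hamming distance: 3


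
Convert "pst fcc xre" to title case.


Input string: 'pst fcc xre'
Operation: capitalize first letter of each word
Word transformations: 'pst'->'Pst', 'fcc'->'Fcc', 'xre'->'Xre'
Result: Pst Fcc Xre


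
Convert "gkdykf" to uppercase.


Input string: 'gkdykf'
Operation: convert each letter to uppercase
Mapping: 'g'->'G', 'k'->'K', 'd'->'D', 'y'->'Y', 'k'->'K', 'f'->'F'
Result: GKDYKF


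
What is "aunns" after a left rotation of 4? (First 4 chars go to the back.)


Input: 'aunns', shift = 4
Operation: split at index 4 and swap parts
Front part s[0:4] = 'aunn'
Back part s[4:] = 's'
Rotated = back + front = 's' + 'aunn'
Result: saunn


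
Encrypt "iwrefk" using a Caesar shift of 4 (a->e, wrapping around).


Input: 'iwrefk', shift = 4
Operation: for each letter, (position + 4) mod 26
Mapping: 'i'(8+4=12)->'m', 'w'(22+4=26, 26 mod 26=0)->'a', 'r'(17+4=21)->'v', 'e'(4+4=8)->'i', 'f'(5+4=9)->'j', 'k'(10+4=14)->'o'
Result: mavijo


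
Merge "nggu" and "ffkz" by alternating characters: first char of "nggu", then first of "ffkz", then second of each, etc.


String 1: 'nggu'
String 2: 'ffkz'
Operation: alternate characters
Pairs: 'n'+'f', 'g'+'f', 'g'+'k', 'u'+'z'
Result: nfgfgkuz


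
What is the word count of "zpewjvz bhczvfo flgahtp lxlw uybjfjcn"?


Input string: 'zpewjvz bhczvfo flgahtp lxlw uybjfjcn'
Operation: split by spaces
Words found: 'zpewjvz', 'bhczvfo', 'flgahtp', 'lxlw', 'uybjfjcn'
Word count: 5


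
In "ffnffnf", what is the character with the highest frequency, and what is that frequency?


Input: 'ffnffnf'
Operation: tally each character
Counts: 'f':5, 'n':2
Maximum: 'f' appears 5 times


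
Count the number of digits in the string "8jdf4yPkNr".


Input string: '8jdf4yPkNr'
Operation: count digit characters (0-9)
Scan: '8'(digit), 'j', 'd', 'f', '4'(digit), 'y', 'P', 'k', 'N', 'r'
Digits found: 2
Result: 2


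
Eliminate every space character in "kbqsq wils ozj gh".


Input string: 'kbqsq wils ozj gh'
Operation: remove all spaces
Words: 'kbqsq', 'wils', 'ozj', 'gh'
Join without spaces: kbqsqwilsozjgh


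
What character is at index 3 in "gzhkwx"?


Input string: 'gzhkwx'
Operation: get character at index 3
Index mapping: s[0]='g', s[1]='z', s[2]='h', s[3]='k'
Result: 'k'


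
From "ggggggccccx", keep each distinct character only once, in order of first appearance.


Input: 'ggggggccccx'
Operation: keep first occurrence of each character
Scan: s[0]='g' new -> keep; s[1]='g' seen -> skip; s[2]='g' seen -> skip; s[3]='g' seen -> skip; s[4]='g' seen -> skip; s[5]='g' seen -> skip; s[6]='c' new -> keep; s[7]='c' seen -> skip; s[8]='c' seen -> skip; s[9]='c' seen -> skip; s[10]='x' new -> keep
Result: gcx


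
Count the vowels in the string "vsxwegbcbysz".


Input string: 'vsxwegbcbysz'
Operation: count vowels (a, e, i, o, u)
Scan: s[0]='v', s[1]='s', s[2]='x', s[3]='w', s[4]='e' (vowel), s[5]='g', s[6]='b', s[7]='c', s[8]='b', s[9]='y', s[10]='s', s[11]='z'
Vowels found: 1
Result: 1


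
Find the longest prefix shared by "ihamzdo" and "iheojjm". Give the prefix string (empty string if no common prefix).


String 1: 'ihamzdo'
String 2: 'iheojjm'
Compare position by position:
pos 0: 'i' vs 'i' match
pos 1: 'h' vs 'h' match
pos 2: 'a' vs 'e' differ -> stop
Longest common prefix: "ih" (length 2)


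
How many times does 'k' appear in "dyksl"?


Input string: 'dyksl'
Target character: 'k'
Scan each position: s[2]='k'
Matches found at indices: 2
Total: 1


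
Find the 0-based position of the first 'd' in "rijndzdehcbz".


Input string: 'rijndzdehcbz'
Target: 'd'
Scanning left to right: s[0]='r', s[1]='i', s[2]='j', s[3]='n', s[4]='d'
First match at index: 4


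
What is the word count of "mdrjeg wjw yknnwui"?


Input string: 'mdrjeg wjw yknnwui'
Operation: split by spaces
Words found: 'mdrjeg', 'wjw', 'yknnwui'
Word count: 3


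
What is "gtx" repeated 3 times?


Input string: 'gtx'
Operation: repeat 3 times
Concatenation: 'gtx' + 'gtx' + 'gtx'
Result: gtxgtxgtx


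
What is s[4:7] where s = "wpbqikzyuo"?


Input string: 'wpbqikzyuo'
Operation: slice [4:7]
Extract characters: s[4]='i', s[5]='k', s[6]='z'
Result: ikz


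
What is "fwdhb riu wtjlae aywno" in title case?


Input string: 'fwdhb riu wtjlae aywno'
Operation: capitalize first letter of each word
Word transformations: 'fwdhb'->'Fwdhb', 'riu'->'Riu', 'wtjlae'->'Wtjlae', 'aywno'->'Aywno'
Result: Fwdhb Riu Wtjlae Aywno


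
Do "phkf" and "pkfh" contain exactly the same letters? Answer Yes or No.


String 1: 'phkf' -> sorted: 'fhkp'
String 2: 'pkfh' -> sorted: 'fhkp'
Compare sorted forms: 'fhkp' == 'fhkp'
Anagram: Yes


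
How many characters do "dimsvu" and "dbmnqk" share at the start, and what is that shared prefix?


String 1: 'dimsvu'
String 2: 'dbmnqk'
Compare position by position:
pos 0: 'd' vs 'd' match
pos 1: 'i' vs 'b' differ -> stop
Longest common prefix: "d" (length 1)


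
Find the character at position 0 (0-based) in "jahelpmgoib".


Input string: 'jahelpmgoib'
Operation: get character at index 0
Index mapping: s[0]='j'
Result: 'j'


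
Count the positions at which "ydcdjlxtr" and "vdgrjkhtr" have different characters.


String 1: 'ydcdjlxtr'
String 2: 'vdgrjkhtr'
Compare each position: pos 0: 'y'!='v', pos 1: 'd'=='d', pos 2: 'c'!='g', pos 3: 'd'!='r', pos 4: 'j'=='j', pos 5: 'l'!='k', pos 6: 'x'!='h', pos 7: 't'=='t', pos 8: 'r'=='r'
Differing positions: 5
Hamming distance: 5


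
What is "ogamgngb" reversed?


Input string: 'ogamgngb'
Operation: reverse character order
Original order: 'o' -> 'g' -> 'a' -> 'm' -> 'g' -> 'n' -> 'g' -> 'b'
Reversed order: 'b' -> 'g' -> 'n' -> 'g' -> 'm' -> 'a' -> 'g' -> 'o'
Result: bgngmago


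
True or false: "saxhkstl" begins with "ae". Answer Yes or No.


Input string: 'saxhkstl'
Prefix to check: 'ae'
First 2 characters of input: 'sa'
Match: False
Result: No


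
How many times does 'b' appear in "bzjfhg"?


Input string: 'bzjfhg'
Target character: 'b'
Scan each position: s[0]='b'
Matches found at indices: 0
Total: 1


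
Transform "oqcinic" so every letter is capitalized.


Input string: 'oqcinic'
Operation: convert each letter to uppercase
Mapping: 'o'->'O', 'q'->'Q', 'c'->'C', 'i'->'I', 'n'->'N', 'i'->'I', 'c'->'C'
Result: OQCINIC


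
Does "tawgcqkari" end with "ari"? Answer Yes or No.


Input string: 'tawgcqkari'
Suffix to check: 'ari'
Last 3 characters of input: 'ari'
Match: True
Result: Yes


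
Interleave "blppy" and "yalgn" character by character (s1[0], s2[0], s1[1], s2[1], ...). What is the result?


String 1: 'blppy'
String 2: 'yalgn'
Operation: alternate characters
Pairs: 'b'+'y', 'l'+'a', 'p'+'l', 'p'+'g', 'y'+'n'
Result: bylaplpgyn


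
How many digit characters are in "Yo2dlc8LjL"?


Input string: 'Yo2dlc8LjL'
Operation: count digit characters (0-9)
Scan: 'Y', 'o', '2'(digit), 'd', 'l', 'c', '8'(digit), 'L', 'j', 'L'
Digits found: 2
Result: 2


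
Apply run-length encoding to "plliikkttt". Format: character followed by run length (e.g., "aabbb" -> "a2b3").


Input: 'plliikkttt'
Operation: identify consecutive runs
Runs: 'p' -> p1, 'll' -> l2, 'ii' -> i2, 'kk' -> k2, 'ttt' -> t3
Encoded: p1l2i2k2t3


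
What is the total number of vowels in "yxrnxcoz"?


Input string: 'yxrnxcoz'
Operation: count vowels (a, e, i, o, u)
Scan: s[0]='y', s[1]='x', s[2]='r', s[3]='n', s[4]='x', s[5]='c', s[6]='o' (vowel), s[7]='z'
Vowels found: 1
Result: 1


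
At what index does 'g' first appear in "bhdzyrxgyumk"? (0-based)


Input string: 'bhdzyrxgyumk'
Target: 'g'
Scanning left to right: s[0]='b', s[1]='h', s[2]='d', s[3]='z', s[4]='y', s[5]='r', s[6]='x', s[7]='g'
First match at index: 7


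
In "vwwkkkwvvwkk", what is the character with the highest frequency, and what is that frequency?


Input: 'vwwkkkwvvwkk'
Operation: tally each character
Counts: 'k':5, 'v':3, 'w':4
Maximum: 'k' appears 5 times


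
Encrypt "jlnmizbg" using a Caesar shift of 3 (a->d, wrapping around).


Input: 'jlnmizbg', shift = 3
Operation: for each letter, (position + 3) mod 26
Mapping: 'j'(9+3=12)->'m', 'l'(11+3=14)->'o', 'n'(13+3=16)->'q', 'm'(12+3=15)->'p', 'i'(8+3=11)->'l', 'z'(25+3=28, 28 mod 26=2)->'c', 'b'(1+3=4)->'e', 'g'(6+3=9)->'j'
Result: moqplcej


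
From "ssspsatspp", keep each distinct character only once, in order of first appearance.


Input: 'ssspsatspp'
Operation: keep first occurrence of each character
Scan: s[0]='s' new -> keep; s[1]='s' seen -> skip; s[2]='s' seen -> skip; s[3]='p' new -> keep; s[4]='s' seen -> skip; s[5]='a' new -> keep; s[6]='t' new -> keep; s[7]='s' seen -> skip; s[8]='p' seen -> skip; s[9]='p' seen -> skip
Result: spat


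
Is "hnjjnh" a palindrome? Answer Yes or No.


Input string: 'hnjjnh'
Reversed: 'hnjjnh'
Compare pairs: s[0]='h' vs s[5]='h' (match), s[1]='n' vs s[4]='n' (match), s[2]='j' vs s[3]='j' (match)
Palindrome: Yes


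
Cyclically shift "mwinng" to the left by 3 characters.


Input: 'mwinng', shift = 3
Operation: split at index 3 and swap parts
Front part s[0:3] = 'mwi'
Back part s[3:] = 'nng'
Rotated = back + front = 'nng' + 'mwi'
Result: nngmwi


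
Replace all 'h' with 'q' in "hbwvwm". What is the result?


Input string: 'hbwvwm'
Operation: replace 'h' with 'q'
Positions of 'h': 0
After replacement: qbwvwm


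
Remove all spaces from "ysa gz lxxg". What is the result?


Input string: 'ysa gz lxxg'
Operation: remove all spaces
Words: 'ysa', 'gz', 'lxxg'
Join without spaces: ysagzlxxg


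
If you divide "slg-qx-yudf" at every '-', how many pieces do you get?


Input string: 'slg-qx-yudf'
Delimiter: '-'
Split result: 'slg', 'qx', 'yudf'
Number of parts: 3


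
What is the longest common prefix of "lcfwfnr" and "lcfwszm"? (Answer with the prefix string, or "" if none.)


String 1: 'lcfwfnr'
String 2: 'lcfwszm'
Compare position by position:
pos 0: 'l' vs 'l' match
pos 1: 'c' vs 'c' match
pos 2: 'f' vs 'f' match
pos 3: 'w' vs 'w' match
pos 4: 'f' vs 's' differ -> stop
Longest common prefix: "lcfw" (length 4)


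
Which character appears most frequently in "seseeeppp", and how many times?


Input: 'seseeeppp'
Operation: tally each character
Counts: 'e':4, 'p':3, 's':2
Maximum: 'e' appears 4 times


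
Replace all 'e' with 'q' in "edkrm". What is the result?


Input string: 'edkrm'
Operation: replace 'e' with 'q'
Positions of 'e': 0
After replacement: qdkrm


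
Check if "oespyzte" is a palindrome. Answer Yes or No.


Input string: 'oespyzte'
Reversed: 'etzypseo'
Compare pairs: s[0]='o' vs s[7]='e' (mismatch), s[1]='e' vs s[6]='t' (mismatch), s[2]='s' vs s[5]='z' (mismatch), s[3]='p' vs s[4]='y' (mismatch)
Palindrome: No


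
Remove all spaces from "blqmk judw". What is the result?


Input string: 'blqmk judw'
Operation: remove all spaces
Words: 'blqmk', 'judw'
Join without spaces: blqmkjudw
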